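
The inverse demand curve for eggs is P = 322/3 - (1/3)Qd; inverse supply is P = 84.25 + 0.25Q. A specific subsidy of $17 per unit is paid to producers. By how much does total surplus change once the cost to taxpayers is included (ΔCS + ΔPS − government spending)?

Net change in total surplus = -1734/7

Pre-subsidy: 322/3 - (1/3)Q = 84.25 + 0.25Q gives Q* = 277/7 and P* = 659/7.
With the subsidy, sellers receive Ps = Pb + 17 for each unit, where Pb is the price buyers pay.
On the curves, Pb = 322/3 - (1/3)Q and Ps = 84.25 + 0.25Q; the wedge Ps − Pb = 17 gives 84.25 + 0.25Q − (322/3 - (1/3)Q) = 17, so Q' = 481/7.
Then Pb = 322/3 − (1/3)·(481/7) = 591/7 and Ps = 84.25 + 0.25·(481/7) = 710/7.
ΔCS = ½(277/7 + 481/7)(659/7 − 591/7) = 25772/49; ΔPS = ½(277/7 + 481/7)(710/7 − 659/7) = 19329/49.
Government spending = 17 × 481/7 = 8177/7.
Net change = 25772/49 + 19329/49 − 8177/7 = -1734/7. The loss equals the DWL triangle ½·17·204/7.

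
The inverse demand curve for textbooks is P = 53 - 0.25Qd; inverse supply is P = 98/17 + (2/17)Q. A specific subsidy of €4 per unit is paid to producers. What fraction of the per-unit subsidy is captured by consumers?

Consumer share = 0.68

Pre-subsidy: 53 - 0.25Q = 98/17 + (2/17)Q gives Q* = 128.48 and P* = 20.88.
With the subsidy, sellers receive Ps = Pb + 4 for each unit, where Pb is the price buyers pay.
On the curves, Pb = 53 - 0.25Q and Ps = 98/17 + (2/17)Q; the wedge Ps − Pb = 4 gives 98/17 + (2/17)Q − (53 - 0.25Q) = 4, so Q' = 139.36.
Then Pb = 53 − 0.25·139.36 = 18.16 and Ps = 98/17 + (2/17)·139.36 = 22.16.
Buyers' price falls by P* − Pb = 20.88 − 18.16 = 2.72; sellers' price rises by Ps − P* = 22.16 − 20.88 = 1.28.
So consumers capture 2.72/4 = 0.68 of each unit of subsidy.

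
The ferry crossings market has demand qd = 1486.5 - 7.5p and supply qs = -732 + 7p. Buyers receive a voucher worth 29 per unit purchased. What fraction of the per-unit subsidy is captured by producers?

Producer share = 15/29

Pre-subsidy: 1486.5 - 7.5p = -732 + 7p gives p* = 153, q* = 339.
With the rebate, buyers effectively pay pb = ps − 29, where ps is the price sellers receive.
Demand in terms of ps becomes qd = 1486.5 − 7.5(ps − 29) = 1704 - 7.5ps. Setting this equal to supply: 1704 - 7.5ps = -732 + 7ps, so ps = 168.
Buyers pay pb = 168 − 29 = 139; q' = -732 + 7·168 = 444.
Buyers' price falls by p* − pb = 153 − 139 = 14; sellers' price rises by ps − p* = 168 − 153 = 15.
So producers capture 15/29 = 15/29 of each unit of subsidy.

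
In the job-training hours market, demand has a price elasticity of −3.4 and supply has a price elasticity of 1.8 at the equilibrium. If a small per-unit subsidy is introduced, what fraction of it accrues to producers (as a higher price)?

Producer share = 17/26

For a small subsidy around the equilibrium, the benefit split depends on the relative slopes, which at a point are proportional to the elasticities.
Buyer share = εs/(εs + |εd|) = 1.8/(1.8 + 3.4) = 9/26; seller share = |εd|/(εs + |εd|) = 17/26.
So producers capture 17/26 of the subsidy.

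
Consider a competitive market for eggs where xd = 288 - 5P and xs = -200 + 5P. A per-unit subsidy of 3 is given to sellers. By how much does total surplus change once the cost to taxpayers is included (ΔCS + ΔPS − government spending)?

Net change in total surplus = -11.25

Pre-subsidy: 288 - 5P = -200 + 5P gives P* = 48.8, x* = 44.
With the subsidy, sellers receive Ps = Pb + 3 for each unit, where Pb is the price buyers pay.
Supply in terms of Pb becomes xs = -200 + 5(Pb + 3) = -185 + 5Pb. Setting this equal to demand: 288 - 5Pb = -185 + 5Pb, so Pb = 47.3.
Sellers receive Ps = 47.3 + 3 = 50.3; x' = 288 − 5·47.3 = 51.5.
ΔCS = ½(44 + 51.5)(48.8 − 47.3) = 71.625; ΔPS = ½(44 + 51.5)(50.3 − 48.8) = 71.625.
Government spending = 3 × 51.5 = 154.5.
Net change = 71.625 + 71.625 − 154.5 = -11.25. The loss equals the DWL triangle ½·3·7.5.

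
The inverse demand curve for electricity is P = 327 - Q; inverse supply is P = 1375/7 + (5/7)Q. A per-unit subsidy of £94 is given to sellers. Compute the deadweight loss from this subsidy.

Deadweight loss = 15463/6

Pre-subsidy: 327 - Q = 1375/7 + (5/7)Q gives Q* = 457/6 and P* = 1505/6.
With the subsidy, sellers receive Ps = Pb + 94 for each unit, where Pb is the price buyers pay.
On the curves, Pb = 327 - Q and Ps = 1375/7 + (5/7)Q; the wedge Ps − Pb = 94 gives 1375/7 + (5/7)Q − (327 - Q) = 94, so Q' = 131.
Then Pb = 327 − 1·131 = 196 and Ps = 1375/7 + (5/7)·131 = 290.
The subsidy expands output by 131 − 457/6 = 329/6 past the efficient level; on those units the gap between marginal cost and willingness to pay runs from 0 up to 94.
DWL = ½ × 94 × 329/6 = 15463/6.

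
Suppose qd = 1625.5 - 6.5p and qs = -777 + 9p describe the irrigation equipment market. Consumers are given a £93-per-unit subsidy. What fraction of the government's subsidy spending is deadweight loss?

Pre-subsidy: 1625.5 - 6.5p = -777 + 9p gives p* = 155, q* = 618.
With the rebate, buyers effectively pay pb = ps − 93, where ps is the price sellers receive.
Demand in terms of ps becomes qd = 1625.5 − 6.5(ps − 93) = 2230 - 6.5ps. Setting this equal to supply: 2230 - 6.5ps = -777 + 9ps, so ps = 194.
Buyers pay pb = 194 − 93 = 101; q' = -777 + 9·194 = 969.
ΔCS = ½(618 + 969)(155 − 101) = 42849; ΔPS = ½(618 + 969)(194 − 155) = 30946.5.
Government spending = 93 × 969 = 90117.
DWL = ½ × 93 × (969 − 618) = 16321.5; fraction = 16321.5 / 90117 = 117/646.

DWL / government spending = 117/646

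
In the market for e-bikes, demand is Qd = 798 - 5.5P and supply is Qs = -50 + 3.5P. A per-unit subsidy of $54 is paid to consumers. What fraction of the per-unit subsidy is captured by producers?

Pre-subsidy: 798 - 5.5P = -50 + 3.5P gives P* = 848/9, Q* = 2518/9.
With the rebate, buyers effectively pay Pb = Ps − 54, where Ps is the price sellers receive.
Demand in terms of Ps becomes Qd = 798 − 5.5(Ps − 54) = 1095 - 5.5Ps. Setting this equal to supply: 1095 - 5.5Ps = -50 + 3.5Ps, so Ps = 1145/9.
Buyers pay Pb = 1145/9 − 54 = 659/9; Q' = -50 + 3.5·(1145/9) = 7115/18.
Buyers' price falls by P* − Pb = 848/9 − 659/9 = 21; sellers' price rises by Ps − P* = 1145/9 − 848/9 = 33.
So producers capture 33/54 = 11/18 of each unit of subsidy.

Producer share = 11/18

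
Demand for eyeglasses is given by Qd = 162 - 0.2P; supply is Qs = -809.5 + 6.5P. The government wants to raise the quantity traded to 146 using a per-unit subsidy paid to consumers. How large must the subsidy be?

Required subsidy s = 67 per unit

At Q = 146, invert demand for the buyer price: Pb = (162 − 146)/0.2 = 80; invert supply for the seller price: Ps = (146 − (-809.5))/6.5 = 147.
The subsidy must fill the gap: s = Ps − Pb = 147 − 80 = 67.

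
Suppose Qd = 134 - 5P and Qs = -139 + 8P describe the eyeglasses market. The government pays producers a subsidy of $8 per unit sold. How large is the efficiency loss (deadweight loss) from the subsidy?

Deadweight loss = 1280/13

Pre-subsidy: 134 - 5P = -139 + 8P gives P* = 21, Q* = 29.
With the subsidy, sellers receive Ps = Pb + 8 for each unit, where Pb is the price buyers pay.
Supply in terms of Pb becomes Qs = -139 + 8(Pb + 8) = -75 + 8Pb. Setting this equal to demand: 134 - 5Pb = -75 + 8Pb, so Pb = 209/13.
Sellers receive Ps = 209/13 + 8 = 313/13; Q' = 134 − 5·(209/13) = 697/13.
The subsidy expands output by 697/13 − 29 = 320/13 past the efficient level; on those units the gap between marginal cost and willingness to pay runs from 0 up to 8.
DWL = ½ × 8 × 320/13 = 1280/13.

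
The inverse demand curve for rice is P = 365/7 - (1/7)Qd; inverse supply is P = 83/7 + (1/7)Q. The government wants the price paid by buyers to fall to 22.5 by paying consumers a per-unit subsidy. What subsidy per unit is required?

Required subsidy s = 19 per unit

At a buyer price of 22.5, quantity demanded is 365 − 7·22.5 = 207.5.
Sellers supply 207.5 only when they receive Ps = 83/7 + (1/7)·207.5 = 41.5.
s = Ps − Pb = 41.5 − 22.5 = 19.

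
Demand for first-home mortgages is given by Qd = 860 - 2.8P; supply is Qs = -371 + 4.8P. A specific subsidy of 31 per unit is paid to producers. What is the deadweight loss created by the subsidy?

Pre-subsidy: 860 - 2.8P = -371 + 4.8P gives P* = 6155/38, Q* = 7723/19.
With the subsidy, sellers receive Ps = Pb + 31 for each unit, where Pb is the price buyers pay.
Supply in terms of Pb becomes Qs = -371 + 4.8(Pb + 31) = -222.2 + 4.8Pb. Setting this equal to demand: 860 - 2.8Pb = -222.2 + 4.8Pb, so Pb = 5411/38.
Sellers receive Ps = 5411/38 + 31 = 6589/38; Q' = 860 − 2.8·(5411/38) = 43823/95.
The subsidy expands output by 43823/95 − 7723/19 = 5208/95 past the efficient level; on those units the gap between marginal cost and willingness to pay runs from 0 up to 31.
DWL = ½ × 31 × 5208/95 = 80724/95.

Deadweight loss = 80724/95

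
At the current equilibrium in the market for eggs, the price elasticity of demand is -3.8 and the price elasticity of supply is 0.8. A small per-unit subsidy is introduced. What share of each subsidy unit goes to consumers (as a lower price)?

For a small subsidy around the equilibrium, the benefit split depends on the relative slopes, which at a point are proportional to the elasticities.
Buyer share = εs/(εs + |εd|) = 0.8/(0.8 + 3.8) = 4/23; seller share = |εd|/(εs + |εd|) = 19/23.

Consumer share = 4/23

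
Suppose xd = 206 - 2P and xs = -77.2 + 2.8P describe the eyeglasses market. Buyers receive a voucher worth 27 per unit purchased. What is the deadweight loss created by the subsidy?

Pre-subsidy: 206 - 2P = -77.2 + 2.8P gives P* = 59, x* = 88.
With the rebate, buyers effectively pay Pb = Ps − 27, where Ps is the price sellers receive.
Demand in terms of Ps becomes xd = 206 − 2(Ps − 27) = 260 - 2Ps. Setting this equal to supply: 260 - 2Ps = -77.2 + 2.8Ps, so Ps = 70.25.
Buyers pay Pb = 70.25 − 27 = 43.25; x' = -77.2 + 2.8·70.25 = 119.5.
The subsidy expands output by 119.5 − 88 = 31.5 past the efficient level; on those units the gap between marginal cost and willingness to pay runs from 0 up to 27.
DWL = ½ × 27 × 31.5 = 425.25.

Deadweight loss = 425.25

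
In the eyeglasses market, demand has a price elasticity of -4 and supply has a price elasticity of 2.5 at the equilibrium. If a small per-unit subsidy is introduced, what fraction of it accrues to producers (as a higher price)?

For a small subsidy around the equilibrium, the benefit split depends on the relative slopes, which at a point are proportional to the elasticities.
Buyer share = εs/(εs + |εd|) = 2.5/(2.5 + 4) = 5/13; seller share = |εd|/(εs + |εd|) = 8/13.
So producers capture 8/13 of the subsidy.

Producer share = 8/13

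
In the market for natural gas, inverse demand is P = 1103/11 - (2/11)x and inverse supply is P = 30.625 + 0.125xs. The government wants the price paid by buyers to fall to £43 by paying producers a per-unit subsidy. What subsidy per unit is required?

At a buyer price of 43, quantity demanded is 551.5 − 5.5·43 = 315.
Sellers supply 315 only when they receive Ps = 30.625 + 0.125·315 = 70.
s = Ps − Pb = 70 − 43 = 27.

Required subsidy s = £27 per unit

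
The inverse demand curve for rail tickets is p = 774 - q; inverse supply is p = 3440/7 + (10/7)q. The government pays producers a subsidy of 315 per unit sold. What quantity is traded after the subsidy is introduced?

q' = 4183/17

Pre-subsidy: 774 - q = 3440/7 + (10/7)q gives q* = 1978/17 and p* = 11180/17.
With the subsidy, sellers receive ps = pb + 315 for each unit, where pb is the price buyers pay.
On the curves, pb = 774 - q and ps = 3440/7 + (10/7)q; the wedge ps − pb = 315 gives 3440/7 + (10/7)q − (774 - q) = 315, so q' = 4183/17.
Then pb = 774 − 1·(4183/17) = 8975/17 and ps = 3440/7 + (10/7)·(4183/17) = 14330/17.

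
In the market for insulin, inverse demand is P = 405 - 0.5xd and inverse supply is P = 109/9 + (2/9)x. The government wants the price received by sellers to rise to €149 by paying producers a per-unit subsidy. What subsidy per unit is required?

At a seller price of 149, quantity supplied is -54.5 + 4.5·149 = 616.
Buyers absorb 616 only when they pay Pb = 405 − 0.5·616 = 97.
s = Ps − Pb = 149 − 97 = 52.

Required subsidy s = €52 per unit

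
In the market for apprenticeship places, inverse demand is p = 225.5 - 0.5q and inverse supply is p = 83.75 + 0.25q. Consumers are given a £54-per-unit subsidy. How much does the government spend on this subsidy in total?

Government cost = £14094

Pre-subsidy: 225.5 - 0.5q = 83.75 + 0.25q gives q* = 189 and p* = 131.
With the rebate, buyers effectively pay pb = ps − 54, where ps is the price sellers receive.
On the curves, pb = 225.5 - 0.5q and ps = 83.75 + 0.25q; the wedge ps − pb = 54 gives 83.75 + 0.25q − (225.5 - 0.5q) = 54, so q' = 261.
Then pb = 225.5 − 0.5·261 = 95 and ps = 83.75 + 0.25·261 = 149.
Government outlay = subsidy × quantity = 54 × 261 = 14094.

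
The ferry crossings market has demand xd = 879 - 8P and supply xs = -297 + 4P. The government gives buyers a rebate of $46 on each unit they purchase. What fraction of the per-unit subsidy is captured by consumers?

Consumer share = 1/3

Pre-subsidy: 879 - 8P = -297 + 4P gives P* = 98, x* = 95.
With the rebate, buyers effectively pay Pb = Ps − 46, where Ps is the price sellers receive.
Demand in terms of Ps becomes xd = 879 − 8(Ps − 46) = 1247 - 8Ps. Setting this equal to supply: 1247 - 8Ps = -297 + 4Ps, so Ps = 386/3.
Buyers pay Pb = 386/3 − 46 = 248/3; x' = -297 + 4·(386/3) = 653/3.
Buyers' price falls by P* − Pb = 98 − 248/3 = 46/3; sellers' price rises by Ps − P* = 386/3 − 98 = 92/3.
So consumers capture (46/3)/46 = 1/3 of each unit of subsidy.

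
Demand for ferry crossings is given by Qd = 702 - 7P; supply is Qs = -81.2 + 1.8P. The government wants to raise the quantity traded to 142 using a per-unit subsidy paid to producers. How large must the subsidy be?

At Q = 142, invert demand for the buyer price: Pb = (702 − 142)/7 = 80; invert supply for the seller price: Ps = (142 − (-81.2))/1.8 = 124.
The subsidy must fill the gap: s = Ps − Pb = 124 − 80 = 44.

Required subsidy s = 44 per unit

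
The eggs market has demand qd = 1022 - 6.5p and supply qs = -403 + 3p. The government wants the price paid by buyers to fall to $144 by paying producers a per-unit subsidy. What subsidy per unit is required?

Required subsidy s = $19 per unit

At a buyer price of 144, quantity demanded is 1022 − 6.5·144 = 86.
Sellers supply 86 only when they receive ps with -403 + 3·ps = 86, i.e. ps = 163.
s = ps − pb = 163 − 144 = 19.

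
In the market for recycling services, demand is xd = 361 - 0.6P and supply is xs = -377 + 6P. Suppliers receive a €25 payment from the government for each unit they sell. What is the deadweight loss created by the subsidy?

Deadweight loss = 1875/11

Pre-subsidy: 361 - 0.6P = -377 + 6P gives P* = 1230/11, x* = 3233/11.
With the subsidy, sellers receive Ps = Pb + 25 for each unit, where Pb is the price buyers pay.
Supply in terms of Pb becomes xs = -377 + 6(Pb + 25) = -227 + 6Pb. Setting this equal to demand: 361 - 0.6Pb = -227 + 6Pb, so Pb = 980/11.
Sellers receive Ps = 980/11 + 25 = 1255/11; x' = 361 − 0.6·(980/11) = 3383/11.
The subsidy expands output by 3383/11 − 3233/11 = 150/11 past the efficient level; on those units the gap between marginal cost and willingness to pay runs from 0 up to 25.
DWL = ½ × 25 × 150/11 = 1875/11.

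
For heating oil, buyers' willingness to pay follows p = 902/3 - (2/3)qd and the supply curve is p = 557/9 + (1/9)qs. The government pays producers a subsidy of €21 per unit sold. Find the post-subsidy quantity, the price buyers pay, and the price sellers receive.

Pre-subsidy: 902/3 - (2/3)q = 557/9 + (1/9)q gives q* = 307 and p* = 96.
With the subsidy, sellers receive ps = pb + 21 for each unit, where pb is the price buyers pay.
On the curves, pb = 902/3 - (2/3)q and ps = 557/9 + (1/9)q; the wedge ps − pb = 21 gives 557/9 + (1/9)q − (902/3 - (2/3)q) = 21, so q' = 334.
Then pb = 902/3 − (2/3)·334 = 78 and ps = 557/9 + (1/9)·334 = 99.

q' = 334; buyers pay €78; sellers receive €99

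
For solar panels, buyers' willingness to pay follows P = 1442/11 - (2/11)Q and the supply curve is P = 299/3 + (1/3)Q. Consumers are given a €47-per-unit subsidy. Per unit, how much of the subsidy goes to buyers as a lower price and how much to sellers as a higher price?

Buyers gain 282/17 per unit; sellers gain 517/17 per unit

Pre-subsidy: 1442/11 - (2/11)Q = 299/3 + (1/3)Q gives Q* = 61 and P* = 120.
With the rebate, buyers effectively pay Pb = Ps − 47, where Ps is the price sellers receive.
On the curves, Pb = 1442/11 - (2/11)Q and Ps = 299/3 + (1/3)Q; the wedge Ps − Pb = 47 gives 299/3 + (1/3)Q − (1442/11 - (2/11)Q) = 47, so Q' = 2588/17.
Then Pb = 1442/11 − (2/11)·(2588/17) = 1758/17 and Ps = 299/3 + (1/3)·(2588/17) = 2557/17.
Buyers' price falls by P* − Pb = 120 − 1758/17 = 282/17; sellers' price rises by Ps − P* = 2557/17 − 120 = 517/17.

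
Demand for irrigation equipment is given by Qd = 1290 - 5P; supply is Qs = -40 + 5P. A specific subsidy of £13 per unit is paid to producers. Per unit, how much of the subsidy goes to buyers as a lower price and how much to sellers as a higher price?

Buyers gain £6.5 per unit; sellers gain £6.5 per unit

Pre-subsidy: 1290 - 5P = -40 + 5P gives P* = 133, Q* = 625.
With the subsidy, sellers receive Ps = Pb + 13 for each unit, where Pb is the price buyers pay.
Supply in terms of Pb becomes Qs = -40 + 5(Pb + 13) = 25 + 5Pb. Setting this equal to demand: 1290 - 5Pb = 25 + 5Pb, so Pb = 126.5.
Sellers receive Ps = 126.5 + 13 = 139.5; Q' = 1290 − 5·126.5 = 657.5.
Buyers' price falls by P* − Pb = 133 − 126.5 = 6.5; sellers' price rises by Ps − P* = 139.5 − 133 = 6.5.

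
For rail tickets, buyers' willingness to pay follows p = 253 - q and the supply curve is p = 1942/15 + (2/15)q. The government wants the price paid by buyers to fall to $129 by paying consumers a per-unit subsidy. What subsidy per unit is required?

Required subsidy s = $17 per unit

At a buyer price of 129, quantity demanded is 253 − 1·129 = 124.
Sellers supply 124 only when they receive ps = 1942/15 + (2/15)·124 = 146.
s = ps − pb = 146 − 129 = 17.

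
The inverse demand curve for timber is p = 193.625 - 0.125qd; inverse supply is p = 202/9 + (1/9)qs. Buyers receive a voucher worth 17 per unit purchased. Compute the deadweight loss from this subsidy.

Deadweight loss = 612

Pre-subsidy: 193.625 - 0.125q = 202/9 + (1/9)q gives q* = 725 and p* = 103.
With the rebate, buyers effectively pay pb = ps − 17, where ps is the price sellers receive.
On the curves, pb = 193.625 - 0.125q and ps = 202/9 + (1/9)q; the wedge ps − pb = 17 gives 202/9 + (1/9)q − (193.625 - 0.125q) = 17, so q' = 797.
Then pb = 193.625 − 0.125·797 = 94 and ps = 202/9 + (1/9)·797 = 111.
The subsidy expands output by 797 − 725 = 72 past the efficient level; on those units the gap between marginal cost and willingness to pay runs from 0 up to 17.
DWL = ½ × 17 × 72 = 612.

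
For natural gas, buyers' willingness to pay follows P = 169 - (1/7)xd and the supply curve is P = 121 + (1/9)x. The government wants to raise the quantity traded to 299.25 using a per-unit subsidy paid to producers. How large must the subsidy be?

At x = 299.25, from the demand curve buyers pay Pb = 169 − (1/7)·299.25 = 126.25; from the supply curve sellers need Ps = 121 + (1/9)·299.25 = 154.25.
The subsidy must fill the gap: s = Ps − Pb = 154.25 − 126.25 = 28.

Required subsidy s = 28 per unit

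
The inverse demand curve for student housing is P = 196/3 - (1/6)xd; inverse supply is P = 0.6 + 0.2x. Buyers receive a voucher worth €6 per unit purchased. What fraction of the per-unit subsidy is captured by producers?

Pre-subsidy: 196/3 - (1/6)x = 0.6 + 0.2x gives x* = 1942/11 and P* = 395/11.
With the rebate, buyers effectively pay Pb = Ps − 6, where Ps is the price sellers receive.
On the curves, Pb = 196/3 - (1/6)x and Ps = 0.6 + 0.2x; the wedge Ps − Pb = 6 gives 0.6 + 0.2x − (196/3 - (1/6)x) = 6, so x' = 2122/11.
Then Pb = 196/3 − (1/6)·(2122/11) = 365/11 and Ps = 0.6 + 0.2·(2122/11) = 431/11.
Buyers' price falls by P* − Pb = 395/11 − 365/11 = 30/11; sellers' price rises by Ps − P* = 431/11 − 395/11 = 36/11.
So producers capture (36/11)/6 = 6/11 of each unit of subsidy.

Producer share = 6/11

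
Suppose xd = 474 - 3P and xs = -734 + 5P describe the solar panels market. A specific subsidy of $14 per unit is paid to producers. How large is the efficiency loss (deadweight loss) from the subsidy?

Pre-subsidy: 474 - 3P = -734 + 5P gives P* = 151, x* = 21.
With the subsidy, sellers receive Ps = Pb + 14 for each unit, where Pb is the price buyers pay.
Supply in terms of Pb becomes xs = -734 + 5(Pb + 14) = -664 + 5Pb. Setting this equal to demand: 474 - 3Pb = -664 + 5Pb, so Pb = 142.25.
Sellers receive Ps = 142.25 + 14 = 156.25; x' = 474 − 3·142.25 = 47.25.
The subsidy expands output by 47.25 − 21 = 26.25 past the efficient level; on those units the gap between marginal cost and willingness to pay runs from 0 up to 14.
DWL = ½ × 14 × 26.25 = 183.75.

Deadweight loss = $183.75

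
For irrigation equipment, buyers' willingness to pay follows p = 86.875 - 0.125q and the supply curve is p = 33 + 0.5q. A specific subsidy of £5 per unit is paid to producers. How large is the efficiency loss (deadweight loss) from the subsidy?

Deadweight loss = £20

Pre-subsidy: 86.875 - 0.125q = 33 + 0.5q gives q* = 86.2 and p* = 76.1.
With the subsidy, sellers receive ps = pb + 5 for each unit, where pb is the price buyers pay.
On the curves, pb = 86.875 - 0.125q and ps = 33 + 0.5q; the wedge ps − pb = 5 gives 33 + 0.5q − (86.875 - 0.125q) = 5, so q' = 94.2.
Then pb = 86.875 − 0.125·94.2 = 75.1 and ps = 33 + 0.5·94.2 = 80.1.
The subsidy expands output by 94.2 − 86.2 = 8 past the efficient level; on those units the gap between marginal cost and willingness to pay runs from 0 up to 5.
DWL = ½ × 5 × 8 = 20.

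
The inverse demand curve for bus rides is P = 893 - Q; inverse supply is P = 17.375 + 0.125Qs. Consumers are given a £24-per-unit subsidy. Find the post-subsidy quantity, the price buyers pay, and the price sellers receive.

Q' = 2399/3; buyers pay 280/3; sellers receive 352/3

Pre-subsidy: 893 - Q = 17.375 + 0.125Q gives Q* = 2335/3 and P* = 344/3.
With the rebate, buyers effectively pay Pb = Ps − 24, where Ps is the price sellers receive.
On the curves, Pb = 893 - Q and Ps = 17.375 + 0.125Q; the wedge Ps − Pb = 24 gives 17.375 + 0.125Q − (893 - Q) = 24, so Q' = 2399/3.
Then Pb = 893 − 1·(2399/3) = 280/3 and Ps = 17.375 + 0.125·(2399/3) = 352/3.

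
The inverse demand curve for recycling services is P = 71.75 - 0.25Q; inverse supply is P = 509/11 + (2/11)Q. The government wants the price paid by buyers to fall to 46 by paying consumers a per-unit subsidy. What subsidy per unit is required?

At a buyer price of 46, quantity demanded is 287 − 4·46 = 103.
Sellers supply 103 only when they receive Ps = 509/11 + (2/11)·103 = 65.
s = Ps − Pb = 65 − 46 = 19.

Required subsidy s = 19 per unit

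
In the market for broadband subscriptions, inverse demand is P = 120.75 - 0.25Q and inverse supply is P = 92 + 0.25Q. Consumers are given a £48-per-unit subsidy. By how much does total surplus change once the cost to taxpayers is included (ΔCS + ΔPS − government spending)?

Pre-subsidy: 120.75 - 0.25Q = 92 + 0.25Q gives Q* = 57.5 and P* = 106.375.
With the rebate, buyers effectively pay Pb = Ps − 48, where Ps is the price sellers receive.
On the curves, Pb = 120.75 - 0.25Q and Ps = 92 + 0.25Q; the wedge Ps − Pb = 48 gives 92 + 0.25Q − (120.75 - 0.25Q) = 48, so Q' = 153.5.
Then Pb = 120.75 − 0.25·153.5 = 82.375 and Ps = 92 + 0.25·153.5 = 130.375.
ΔCS = ½(57.5 + 153.5)(106.375 − 82.375) = 2532; ΔPS = ½(57.5 + 153.5)(130.375 − 106.375) = 2532.
Government spending = 48 × 153.5 = 7368.
Net change = 2532 + 2532 − 7368 = -2304. The loss equals the DWL triangle ½·48·96.

Net change in total surplus = -£2304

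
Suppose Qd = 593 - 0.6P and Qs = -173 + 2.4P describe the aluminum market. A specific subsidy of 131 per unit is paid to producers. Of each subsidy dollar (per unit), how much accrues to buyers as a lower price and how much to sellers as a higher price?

Buyers gain 104.8 per unit; sellers gain 26.2 per unit

Pre-subsidy: 593 - 0.6P = -173 + 2.4P gives P* = 766/3, Q* = 439.8.
With the subsidy, sellers receive Ps = Pb + 131 for each unit, where Pb is the price buyers pay.
Supply in terms of Pb becomes Qs = -173 + 2.4(Pb + 131) = 141.4 + 2.4Pb. Setting this equal to demand: 593 - 0.6Pb = 141.4 + 2.4Pb, so Pb = 2258/15.
Sellers receive Ps = 2258/15 + 131 = 4223/15; Q' = 593 − 0.6·(2258/15) = 502.68.
Buyers' price falls by P* − Pb = 766/3 − 2258/15 = 104.8; sellers' price rises by Ps − P* = 4223/15 − 766/3 = 26.2.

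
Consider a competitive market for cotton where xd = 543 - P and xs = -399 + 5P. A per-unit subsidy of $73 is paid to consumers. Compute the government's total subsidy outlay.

Pre-subsidy: 543 - P = -399 + 5P gives P* = 157, x* = 386.
With the rebate, buyers effectively pay Pb = Ps − 73, where Ps is the price sellers receive.
Demand in terms of Ps becomes xd = 543 − 1(Ps − 73) = 616 - Ps. Setting this equal to supply: 616 - Ps = -399 + 5Ps, so Ps = 1015/6.
Buyers pay Pb = 1015/6 − 73 = 577/6; x' = -399 + 5·(1015/6) = 2681/6.
Government outlay = subsidy × quantity = 73 × 2681/6 = 195713/6.

Government cost = 195713/6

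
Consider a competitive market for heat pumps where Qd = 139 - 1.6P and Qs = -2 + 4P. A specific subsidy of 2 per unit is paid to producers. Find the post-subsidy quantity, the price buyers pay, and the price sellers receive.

Pre-subsidy: 139 - 1.6P = -2 + 4P gives P* = 705/28, Q* = 691/7.
With the subsidy, sellers receive Ps = Pb + 2 for each unit, where Pb is the price buyers pay.
Supply in terms of Pb becomes Qs = -2 + 4(Pb + 2) = 6 + 4Pb. Setting this equal to demand: 139 - 1.6Pb = 6 + 4Pb, so Pb = 23.75.
Sellers receive Ps = 23.75 + 2 = 25.75; Q' = 139 − 1.6·23.75 = 101.

Q' = 101; buyers pay 23.75; sellers receive 25.75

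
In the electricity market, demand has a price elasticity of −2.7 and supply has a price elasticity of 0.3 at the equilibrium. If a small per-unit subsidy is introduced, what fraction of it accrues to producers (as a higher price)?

Producer share = 0.9

For a small subsidy around the equilibrium, the benefit split depends on the relative slopes, which at a point are proportional to the elasticities.
Buyer share = εs/(εs + |εd|) = 0.3/(0.3 + 2.7) = 0.1; seller share = |εd|/(εs + |εd|) = 0.9.
So producers capture 0.9 of the subsidy.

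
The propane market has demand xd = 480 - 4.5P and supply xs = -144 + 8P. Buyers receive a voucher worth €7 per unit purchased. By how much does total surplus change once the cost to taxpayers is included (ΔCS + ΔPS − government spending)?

Pre-subsidy: 480 - 4.5P = -144 + 8P gives P* = 49.92, x* = 255.36.
With the rebate, buyers effectively pay Pb = Ps − 7, where Ps is the price sellers receive.
Demand in terms of Ps becomes xd = 480 − 4.5(Ps − 7) = 511.5 - 4.5Ps. Setting this equal to supply: 511.5 - 4.5Ps = -144 + 8Ps, so Ps = 52.44.
Buyers pay Pb = 52.44 − 7 = 45.44; x' = -144 + 8·52.44 = 275.52.
ΔCS = ½(255.36 + 275.52)(49.92 − 45.44) = 1189.1712; ΔPS = ½(255.36 + 275.52)(52.44 − 49.92) = 668.9088.
Government spending = 7 × 275.52 = 1928.64.
Net change = 1189.1712 + 668.9088 − 1928.64 = -70.56. The loss equals the DWL triangle ½·7·20.16.

Net change in total surplus = -€70.56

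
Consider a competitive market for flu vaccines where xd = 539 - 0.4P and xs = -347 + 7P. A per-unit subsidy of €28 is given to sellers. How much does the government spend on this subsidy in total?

Government cost = 519764/37

Pre-subsidy: 539 - 0.4P = -347 + 7P gives P* = 4430/37, x* = 18171/37.
With the subsidy, sellers receive Ps = Pb + 28 for each unit, where Pb is the price buyers pay.
Supply in terms of Pb becomes xs = -347 + 7(Pb + 28) = -151 + 7Pb. Setting this equal to demand: 539 - 0.4Pb = -151 + 7Pb, so Pb = 3450/37.
Sellers receive Ps = 3450/37 + 28 = 4486/37; x' = 539 − 0.4·(3450/37) = 18563/37.
Government outlay = subsidy × quantity = 28 × 18563/37 = 519764/37.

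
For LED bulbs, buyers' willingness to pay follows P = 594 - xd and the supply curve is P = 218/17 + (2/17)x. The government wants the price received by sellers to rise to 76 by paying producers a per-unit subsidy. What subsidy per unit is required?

Required subsidy s = 19 per unit

At a seller price of 76, quantity supplied is -109 + 8.5·76 = 537.
Buyers absorb 537 only when they pay Pb = 594 − 1·537 = 57.
s = Ps − Pb = 76 − 57 = 19.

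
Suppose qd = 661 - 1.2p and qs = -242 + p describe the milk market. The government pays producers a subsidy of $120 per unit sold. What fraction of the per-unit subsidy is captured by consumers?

Pre-subsidy: 661 - 1.2p = -242 + p gives p* = 4515/11, q* = 1853/11.
With the subsidy, sellers receive ps = pb + 120 for each unit, where pb is the price buyers pay.
Supply in terms of pb becomes qs = -242 + 1(pb + 120) = -122 + pb. Setting this equal to demand: 661 - 1.2pb = -122 + pb, so pb = 3915/11.
Sellers receive ps = 3915/11 + 120 = 5235/11; q' = 661 − 1.2·(3915/11) = 2573/11.
Buyers' price falls by p* − pb = 4515/11 − 3915/11 = 600/11; sellers' price rises by ps − p* = 5235/11 − 4515/11 = 720/11.
So consumers capture (600/11)/120 = 5/11 of each unit of subsidy.

Consumer share = 5/11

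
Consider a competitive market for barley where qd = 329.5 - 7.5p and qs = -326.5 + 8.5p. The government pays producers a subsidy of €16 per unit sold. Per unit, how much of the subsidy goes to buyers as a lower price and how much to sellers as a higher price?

Buyers gain €8.5 per unit; sellers gain €7.5 per unit

Pre-subsidy: 329.5 - 7.5p = -326.5 + 8.5p gives p* = 41, q* = 22.
With the subsidy, sellers receive ps = pb + 16 for each unit, where pb is the price buyers pay.
Supply in terms of pb becomes qs = -326.5 + 8.5(pb + 16) = -190.5 + 8.5pb. Setting this equal to demand: 329.5 - 7.5pb = -190.5 + 8.5pb, so pb = 32.5.
Sellers receive ps = 32.5 + 16 = 48.5; q' = 329.5 − 7.5·32.5 = 85.75.
Buyers' price falls by p* − pb = 41 − 32.5 = 8.5; sellers' price rises by ps − p* = 48.5 − 41 = 7.5.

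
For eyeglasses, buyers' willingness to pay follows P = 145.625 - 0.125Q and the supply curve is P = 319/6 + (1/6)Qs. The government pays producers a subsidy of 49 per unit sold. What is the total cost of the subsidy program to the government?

Pre-subsidy: 145.625 - 0.125Q = 319/6 + (1/6)Q gives Q* = 317 and P* = 106.
With the subsidy, sellers receive Ps = Pb + 49 for each unit, where Pb is the price buyers pay.
On the curves, Pb = 145.625 - 0.125Q and Ps = 319/6 + (1/6)Q; the wedge Ps − Pb = 49 gives 319/6 + (1/6)Q − (145.625 - 0.125Q) = 49, so Q' = 485.
Then Pb = 145.625 − 0.125·485 = 85 and Ps = 319/6 + (1/6)·485 = 134.
Government outlay = subsidy × quantity = 49 × 485 = 23765.

Government cost = 23765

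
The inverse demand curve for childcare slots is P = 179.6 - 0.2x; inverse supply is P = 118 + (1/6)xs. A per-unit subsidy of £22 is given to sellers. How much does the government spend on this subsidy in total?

Government cost = £5016

Pre-subsidy: 179.6 - 0.2x = 118 + (1/6)x gives x* = 168 and P* = 146.
With the subsidy, sellers receive Ps = Pb + 22 for each unit, where Pb is the price buyers pay.
On the curves, Pb = 179.6 - 0.2x and Ps = 118 + (1/6)x; the wedge Ps − Pb = 22 gives 118 + (1/6)x − (179.6 - 0.2x) = 22, so x' = 228.
Then Pb = 179.6 − 0.2·228 = 134 and Ps = 118 + (1/6)·228 = 156.
Government outlay = subsidy × quantity = 22 × 228 = 5016.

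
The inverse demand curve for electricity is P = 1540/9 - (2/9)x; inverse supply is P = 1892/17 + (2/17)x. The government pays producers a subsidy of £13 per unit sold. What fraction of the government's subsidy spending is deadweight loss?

Pre-subsidy: 1540/9 - (2/9)x = 1892/17 + (2/17)x gives x* = 176 and P* = 132.
With the subsidy, sellers receive Ps = Pb + 13 for each unit, where Pb is the price buyers pay.
On the curves, Pb = 1540/9 - (2/9)x and Ps = 1892/17 + (2/17)x; the wedge Ps − Pb = 13 gives 1892/17 + (2/17)x − (1540/9 - (2/9)x) = 13, so x' = 214.25.
Then Pb = 1540/9 − (2/9)·214.25 = 123.5 and Ps = 1892/17 + (2/17)·214.25 = 136.5.
ΔCS = ½(176 + 214.25)(132 − 123.5) = 1658.5625; ΔPS = ½(176 + 214.25)(136.5 − 132) = 878.0625.
Government spending = 13 × 214.25 = 2785.25.
DWL = ½ × 13 × (214.25 − 176) = 248.625; fraction = 248.625 / 2785.25 = 153/1714.

DWL / government spending = 153/1714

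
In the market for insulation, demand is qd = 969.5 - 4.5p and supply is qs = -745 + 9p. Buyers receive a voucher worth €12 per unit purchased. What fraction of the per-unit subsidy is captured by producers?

Producer share = 1/3

Pre-subsidy: 969.5 - 4.5p = -745 + 9p gives p* = 127, q* = 398.
With the rebate, buyers effectively pay pb = ps − 12, where ps is the price sellers receive.
Demand in terms of ps becomes qd = 969.5 − 4.5(ps − 12) = 1023.5 - 4.5ps. Setting this equal to supply: 1023.5 - 4.5ps = -745 + 9ps, so ps = 131.
Buyers pay pb = 131 − 12 = 119; q' = -745 + 9·131 = 434.
Buyers' price falls by p* − pb = 127 − 119 = 8; sellers' price rises by ps − p* = 131 − 127 = 4.
So producers capture 4/12 = 1/3 of each unit of subsidy.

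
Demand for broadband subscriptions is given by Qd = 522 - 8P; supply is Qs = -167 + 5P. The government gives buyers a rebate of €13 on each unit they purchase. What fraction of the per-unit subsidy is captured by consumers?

Consumer share = 5/13

Pre-subsidy: 522 - 8P = -167 + 5P gives P* = 53, Q* = 98.
With the rebate, buyers effectively pay Pb = Ps − 13, where Ps is the price sellers receive.
Demand in terms of Ps becomes Qd = 522 − 8(Ps − 13) = 626 - 8Ps. Setting this equal to supply: 626 - 8Ps = -167 + 5Ps, so Ps = 61.
Buyers pay Pb = 61 − 13 = 48; Q' = -167 + 5·61 = 138.
Buyers' price falls by P* − Pb = 53 − 48 = 5; sellers' price rises by Ps − P* = 61 − 53 = 8.
So consumers capture 5/13 = 5/13 of each unit of subsidy.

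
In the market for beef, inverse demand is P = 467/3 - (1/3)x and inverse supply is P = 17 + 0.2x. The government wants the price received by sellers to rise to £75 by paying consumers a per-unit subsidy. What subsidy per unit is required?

At a seller price of 75, quantity supplied is -85 + 5·75 = 290.
Buyers absorb 290 only when they pay Pb = 467/3 − (1/3)·290 = 59.
s = Ps − Pb = 75 − 59 = 16.

Required subsidy s = £16 per unit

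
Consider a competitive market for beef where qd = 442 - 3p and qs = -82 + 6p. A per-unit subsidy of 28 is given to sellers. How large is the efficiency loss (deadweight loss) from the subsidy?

Deadweight loss = 784

Pre-subsidy: 442 - 3p = -82 + 6p gives p* = 524/9, q* = 802/3.
With the subsidy, sellers receive ps = pb + 28 for each unit, where pb is the price buyers pay.
Supply in terms of pb becomes qs = -82 + 6(pb + 28) = 86 + 6pb. Setting this equal to demand: 442 - 3pb = 86 + 6pb, so pb = 356/9.
Sellers receive ps = 356/9 + 28 = 608/9; q' = 442 − 3·(356/9) = 970/3.
The subsidy expands output by 970/3 − 802/3 = 56 past the efficient level; on those units the gap between marginal cost and willingness to pay runs from 0 up to 28.
DWL = ½ × 28 × 56 = 784.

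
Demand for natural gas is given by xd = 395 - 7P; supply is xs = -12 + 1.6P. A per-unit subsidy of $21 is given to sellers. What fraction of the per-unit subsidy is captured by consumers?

Consumer share = 8/43

Pre-subsidy: 395 - 7P = -12 + 1.6P gives P* = 2035/43, x* = 2740/43.
With the subsidy, sellers receive Ps = Pb + 21 for each unit, where Pb is the price buyers pay.
Supply in terms of Pb becomes xs = -12 + 1.6(Pb + 21) = 21.6 + 1.6Pb. Setting this equal to demand: 395 - 7Pb = 21.6 + 1.6Pb, so Pb = 1867/43.
Sellers receive Ps = 1867/43 + 21 = 2770/43; x' = 395 − 7·(1867/43) = 3916/43.
Buyers' price falls by P* − Pb = 2035/43 − 1867/43 = 168/43; sellers' price rises by Ps − P* = 2770/43 − 2035/43 = 735/43.
So consumers capture (168/43)/21 = 8/43 of each unit of subsidy.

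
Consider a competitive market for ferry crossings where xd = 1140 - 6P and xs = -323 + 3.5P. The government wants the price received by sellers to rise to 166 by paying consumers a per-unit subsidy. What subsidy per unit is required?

At a seller price of 166, quantity supplied is -323 + 3.5·166 = 258.
Buyers absorb 258 only when they pay Pb with 1140 − 6·Pb = 258, i.e. Pb = 147.
s = Ps − Pb = 166 − 147 = 19.

Required subsidy s = 19 per unit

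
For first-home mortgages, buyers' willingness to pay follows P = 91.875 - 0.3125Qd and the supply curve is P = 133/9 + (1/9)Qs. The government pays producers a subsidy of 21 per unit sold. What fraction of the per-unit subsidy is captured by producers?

Pre-subsidy: 91.875 - 0.3125Q = 133/9 + (1/9)Q gives Q* = 182 and P* = 35.
With the subsidy, sellers receive Ps = Pb + 21 for each unit, where Pb is the price buyers pay.
On the curves, Pb = 91.875 - 0.3125Q and Ps = 133/9 + (1/9)Q; the wedge Ps − Pb = 21 gives 133/9 + (1/9)Q − (91.875 - 0.3125Q) = 21, so Q' = 14126/61.
Then Pb = 91.875 − 0.3125·(14126/61) = 1190/61 and Ps = 133/9 + (1/9)·(14126/61) = 2471/61.
Buyers' price falls by P* − Pb = 35 − 1190/61 = 945/61; sellers' price rises by Ps − P* = 2471/61 − 35 = 336/61.
So producers capture (336/61)/21 = 16/61 of each unit of subsidy.

Producer share = 16/61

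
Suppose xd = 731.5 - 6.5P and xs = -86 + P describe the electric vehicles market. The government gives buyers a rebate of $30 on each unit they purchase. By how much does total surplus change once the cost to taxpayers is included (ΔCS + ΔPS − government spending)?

Net change in total surplus = -$390

Pre-subsidy: 731.5 - 6.5P = -86 + P gives P* = 109, x* = 23.
With the rebate, buyers effectively pay Pb = Ps − 30, where Ps is the price sellers receive.
Demand in terms of Ps becomes xd = 731.5 − 6.5(Ps − 30) = 926.5 - 6.5Ps. Setting this equal to supply: 926.5 - 6.5Ps = -86 + Ps, so Ps = 135.
Buyers pay Pb = 135 − 30 = 105; x' = -86 + 1·135 = 49.
ΔCS = ½(23 + 49)(109 − 105) = 144; ΔPS = ½(23 + 49)(135 − 109) = 936.
Government spending = 30 × 49 = 1470.
Net change = 144 + 936 − 1470 = -390. The loss equals the DWL triangle ½·30·26.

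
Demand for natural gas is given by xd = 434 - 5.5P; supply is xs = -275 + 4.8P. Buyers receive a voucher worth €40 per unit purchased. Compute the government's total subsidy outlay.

Pre-subsidy: 434 - 5.5P = -275 + 4.8P gives P* = 7090/103, x* = 5707/103.
With the rebate, buyers effectively pay Pb = Ps − 40, where Ps is the price sellers receive.
Demand in terms of Ps becomes xd = 434 − 5.5(Ps − 40) = 654 - 5.5Ps. Setting this equal to supply: 654 - 5.5Ps = -275 + 4.8Ps, so Ps = 9290/103.
Buyers pay Pb = 9290/103 − 40 = 5170/103; x' = -275 + 4.8·(9290/103) = 16267/103.
Government outlay = subsidy × quantity = 40 × 16267/103 = 650680/103.

Government cost = 650680/103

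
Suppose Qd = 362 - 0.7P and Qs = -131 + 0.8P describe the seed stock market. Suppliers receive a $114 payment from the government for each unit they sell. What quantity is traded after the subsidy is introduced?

Q' = 13087/75

Pre-subsidy: 362 - 0.7P = -131 + 0.8P gives P* = 986/3, Q* = 1979/15.
With the subsidy, sellers receive Ps = Pb + 114 for each unit, where Pb is the price buyers pay.
Supply in terms of Pb becomes Qs = -131 + 0.8(Pb + 114) = -39.8 + 0.8Pb. Setting this equal to demand: 362 - 0.7Pb = -39.8 + 0.8Pb, so Pb = 4018/15.
Sellers receive Ps = 4018/15 + 114 = 5728/15; Q' = 362 − 0.7·(4018/15) = 13087/75.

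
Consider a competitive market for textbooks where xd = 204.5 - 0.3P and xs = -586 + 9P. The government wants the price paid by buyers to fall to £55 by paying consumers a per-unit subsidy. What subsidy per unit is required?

Required subsidy s = £31 per unit

At a buyer price of 55, quantity demanded is 204.5 − 0.3·55 = 188.
Sellers supply 188 only when they receive Ps with -586 + 9·Ps = 188, i.e. Ps = 86.
s = Ps − Pb = 86 − 55 = 31.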